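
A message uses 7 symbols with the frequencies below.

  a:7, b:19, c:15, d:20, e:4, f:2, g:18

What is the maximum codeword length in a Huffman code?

5

Merge the two lowest-weight nodes at each step:
f(2) + e(4) → 6
6 + a(7) → 13
13 + c(15) → 28
g(18) + b(19) → 37
d(20) + 28 → 48
37 + 48 → 85
Maximum depth reached is 5.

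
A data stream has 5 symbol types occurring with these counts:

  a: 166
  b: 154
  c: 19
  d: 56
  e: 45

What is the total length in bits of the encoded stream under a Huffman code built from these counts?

898

Merge the two smallest weights repeatedly:
combine c(19), e(45) → 64
combine d(56), 64 → 120
combine 120, b(154) → 274
combine a(166), 274 → 440
Each symbol's bit-cost is frequency × depth; summing gives 898 bits (equivalently 64 + 120 + 274 + 440).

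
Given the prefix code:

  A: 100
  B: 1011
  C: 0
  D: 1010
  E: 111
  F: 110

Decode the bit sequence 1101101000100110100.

FFACAFA

Read left to right; each codeword is recognised as soon as it completes (prefix code):
  110→F | 110→F | 100→A | 0→C | 100→A | 110→F | 100→A
Decoded message: FFACAFA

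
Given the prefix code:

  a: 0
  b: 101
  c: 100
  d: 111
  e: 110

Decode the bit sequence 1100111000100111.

eadaaacd

Read left to right; each codeword is recognised as soon as it completes (prefix code):
  110→e | 0→a | 111→d | 0→a | 0→a | 0→a | 100→c | 111→d
Decoded message: eadaaacd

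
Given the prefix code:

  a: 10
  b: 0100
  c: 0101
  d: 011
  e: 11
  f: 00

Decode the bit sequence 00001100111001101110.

Read left to right; each codeword is recognised as soon as it completes (prefix code):
  00→f | 00→f | 11→e | 00→f | 11→e | 10→a | 011→d | 011→d | 10→a
Decoded message: ffefeadda

ffefeadda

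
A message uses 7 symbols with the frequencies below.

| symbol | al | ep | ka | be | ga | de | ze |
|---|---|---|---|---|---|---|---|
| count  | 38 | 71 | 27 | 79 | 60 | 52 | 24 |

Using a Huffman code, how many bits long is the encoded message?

Build the Huffman tree bottom-up:
ze(24) + ka(27) → 51
al(38) + 51 → 89
de(52) + ga(60) → 112
ep(71) + be(79) → 150
89 + 112 → 201
150 + 201 → 351
Each symbol's bit-cost is frequency × depth; summing gives 954 bits (equivalently 51 + 89 + 112 + 150 + 201 + 351).

954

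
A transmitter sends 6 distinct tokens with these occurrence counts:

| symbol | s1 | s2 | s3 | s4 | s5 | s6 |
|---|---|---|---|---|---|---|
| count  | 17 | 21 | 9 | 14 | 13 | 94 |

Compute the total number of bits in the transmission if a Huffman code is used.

338

Build the Huffman tree bottom-up:
combine s3(9), s5(13) → 22
combine s4(14), s1(17) → 31
combine s2(21), 22 → 43
combine 31, 43 → 74
combine 74, s6(94) → 168
Each symbol's bit-cost is frequency × depth; summing gives 338 bits (equivalently 22 + 31 + 43 + 74 + 168).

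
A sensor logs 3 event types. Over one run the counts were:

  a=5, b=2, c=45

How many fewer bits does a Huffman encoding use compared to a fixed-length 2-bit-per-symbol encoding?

45

Fixed-length: 2 bits × 52 symbols = 104 bits.
Huffman merges:
combine b(2), a(5) → 7
combine 7, c(45) → 52
Huffman total = 7 + 52 = 59 bits.
Saving = 104 − 59 = 45 bits.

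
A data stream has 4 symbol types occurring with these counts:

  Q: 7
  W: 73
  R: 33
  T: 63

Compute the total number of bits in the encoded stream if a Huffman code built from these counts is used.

319

Greedily combine the two least-frequent nodes:
combine Q(7), R(33) → 40
combine 40, T(63) → 103
combine W(73), 103 → 176
Each symbol's bit-cost is frequency × depth; summing gives 319 bits (equivalently 40 + 103 + 176).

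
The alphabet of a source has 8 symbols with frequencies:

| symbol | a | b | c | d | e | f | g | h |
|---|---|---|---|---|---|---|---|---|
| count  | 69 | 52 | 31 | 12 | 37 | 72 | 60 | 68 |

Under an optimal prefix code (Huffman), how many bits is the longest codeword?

Merge the two lowest-weight nodes at each step:
merge d(12) and c(31): 43
merge e(37) and 43: 80
merge b(52) and g(60): 112
merge h(68) and a(69): 137
merge f(72) and 80: 152
merge 112 and 137: 249
merge 152 and 249: 401
Maximum depth reached is 4.

4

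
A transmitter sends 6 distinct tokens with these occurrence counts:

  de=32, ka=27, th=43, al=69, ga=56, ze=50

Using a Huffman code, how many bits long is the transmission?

706

Build the Huffman tree bottom-up:
merge ka(27) and de(32): 59
merge th(43) and ze(50): 93
merge ga(56) and 59: 115
merge al(69) and 93: 162
merge 115 and 162: 277
Total encoded bits = sum of merged weights = 59 + 93 + 115 + 162 + 277 = 706.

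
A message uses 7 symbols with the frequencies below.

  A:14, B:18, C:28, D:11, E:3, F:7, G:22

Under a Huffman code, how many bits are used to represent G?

2

Build the tree from the bottom:
combine E(3), F(7) → 10
combine 10, D(11) → 21
combine A(14), B(18) → 32
combine 21, G(22) → 43
combine C(28), 32 → 60
combine 43, 60 → 103
G's leaf is at depth 2, giving a 2-bit codeword.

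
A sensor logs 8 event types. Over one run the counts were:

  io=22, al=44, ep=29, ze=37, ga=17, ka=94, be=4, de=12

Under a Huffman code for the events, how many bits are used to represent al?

2

Repeatedly merge the two smallest:
merge be(4) and de(12): 16
merge 16 and ga(17): 33
merge io(22) and ep(29): 51
merge 33 and ze(37): 70
merge al(44) and 51: 95
merge 70 and ka(94): 164
merge 95 and 164: 259
The subtree containing al is merged 2 times, so code length = 2.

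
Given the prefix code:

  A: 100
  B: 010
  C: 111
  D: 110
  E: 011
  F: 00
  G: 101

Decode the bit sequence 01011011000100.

Read left to right; each codeword is recognised as soon as it completes (prefix code):
  010→B | 110→D | 110→D | 00→F | 100→A
Decoded message: BDDFA

BDDFA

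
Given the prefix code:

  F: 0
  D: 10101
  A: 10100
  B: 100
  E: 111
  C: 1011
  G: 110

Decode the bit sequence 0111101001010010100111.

FEAAAE

Read left to right; each codeword is recognised as soon as it completes (prefix code):
  0→F | 111→E | 10100→A | 10100→A | 10100→A | 111→E
Decoded message: FEAAAE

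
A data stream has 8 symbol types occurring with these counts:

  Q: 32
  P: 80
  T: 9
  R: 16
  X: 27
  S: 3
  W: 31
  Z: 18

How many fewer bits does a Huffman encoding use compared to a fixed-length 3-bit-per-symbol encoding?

75

Fixed-length: 3 bits × 216 symbols = 648 bits.
Huffman merges:
merge S(3) and T(9): 12
merge 12 and R(16): 28
merge Z(18) and X(27): 45
merge 28 and W(31): 59
merge Q(32) and 45: 77
merge 59 and 77: 136
merge P(80) and 136: 216
Huffman total = 12 + 28 + 45 + 59 + 77 + 136 + 216 = 573 bits.
Saving = 648 − 573 = 75 bits.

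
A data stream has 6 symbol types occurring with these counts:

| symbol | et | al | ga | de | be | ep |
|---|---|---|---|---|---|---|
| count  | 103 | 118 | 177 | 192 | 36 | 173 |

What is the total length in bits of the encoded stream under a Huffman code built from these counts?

1994

Greedily combine the two least-frequent nodes:
combine be(36), et(103) → 139
combine al(118), 139 → 257
combine ep(173), ga(177) → 350
combine de(192), 257 → 449
combine 350, 449 → 799
The encoded length is the sum of every internal node's weight: 139 + 257 + 350 + 449 + 799 = 1994 bits.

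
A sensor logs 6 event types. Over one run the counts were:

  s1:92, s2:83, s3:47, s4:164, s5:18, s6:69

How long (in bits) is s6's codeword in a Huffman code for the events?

3

Huffman merges, smallest pair first:
merge s5(18) and s3(47): 65
merge 65 and s6(69): 134
merge s2(83) and s1(92): 175
merge 134 and s4(164): 298
merge 175 and 298: 473
The subtree containing s6 is merged 3 times, so code length = 3.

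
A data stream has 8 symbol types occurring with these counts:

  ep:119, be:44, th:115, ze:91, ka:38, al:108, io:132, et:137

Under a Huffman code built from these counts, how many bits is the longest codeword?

4

Merge the two lowest-weight nodes at each step:
ka(38) + be(44) → 82
82 + ze(91) → 173
al(108) + th(115) → 223
ep(119) + io(132) → 251
et(137) + 173 → 310
223 + 251 → 474
310 + 474 → 784
Maximum depth reached is 4.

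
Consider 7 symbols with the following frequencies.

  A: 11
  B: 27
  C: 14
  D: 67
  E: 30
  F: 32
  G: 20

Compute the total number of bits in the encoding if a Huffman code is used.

529

Build the Huffman tree bottom-up:
combine A(11), C(14) → 25
combine G(20), 25 → 45
combine B(27), E(30) → 57
combine F(32), 45 → 77
combine 57, D(67) → 124
combine 77, 124 → 201
The encoded length is the sum of every internal node's weight: 25 + 45 + 57 + 77 + 124 + 201 = 529 bits.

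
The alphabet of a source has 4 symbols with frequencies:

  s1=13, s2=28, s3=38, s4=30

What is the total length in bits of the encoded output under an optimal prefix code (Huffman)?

218

Build the Huffman tree bottom-up:
merge s1(13) and s2(28): 41
merge s4(30) and s3(38): 68
merge 41 and 68: 109
Total encoded bits = sum of merged weights = 41 + 68 + 109 = 218.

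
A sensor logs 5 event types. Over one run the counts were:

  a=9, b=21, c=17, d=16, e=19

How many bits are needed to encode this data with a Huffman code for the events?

189

Merge the two smallest weights repeatedly:
merge a(9) and d(16): 25
merge c(17) and e(19): 36
merge b(21) and 25: 46
merge 36 and 46: 82
The encoded length is the sum of every internal node's weight: 25 + 36 + 46 + 82 = 189 bits.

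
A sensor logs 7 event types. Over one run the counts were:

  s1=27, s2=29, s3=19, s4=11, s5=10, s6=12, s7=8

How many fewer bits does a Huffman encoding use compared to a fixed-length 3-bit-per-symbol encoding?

38

Fixed-length: 3 bits × 116 symbols = 348 bits.
Huffman merges:
combine s7(8), s5(10) → 18
combine s4(11), s6(12) → 23
combine 18, s3(19) → 37
combine 23, s1(27) → 50
combine s2(29), 37 → 66
combine 50, 66 → 116
Huffman total = 18 + 23 + 37 + 50 + 66 + 116 = 310 bits.
Saving = 348 − 310 = 38 bits.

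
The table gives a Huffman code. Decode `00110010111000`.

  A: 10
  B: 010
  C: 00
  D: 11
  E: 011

CDCADAC

Read left to right; each codeword is recognised as soon as it completes (prefix code):
  00→C | 11→D | 00→C | 10→A | 11→D | 10→A | 00→C
Decoded message: CDCADAC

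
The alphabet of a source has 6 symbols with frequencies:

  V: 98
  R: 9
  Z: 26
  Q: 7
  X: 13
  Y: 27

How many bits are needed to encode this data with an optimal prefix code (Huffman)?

360

Build the Huffman tree bottom-up:
Q(7) + R(9) → 16
X(13) + 16 → 29
Z(26) + Y(27) → 53
29 + 53 → 82
82 + V(98) → 180
Each symbol's bit-cost is frequency × depth; summing gives 360 bits (equivalently 16 + 29 + 53 + 82 + 180).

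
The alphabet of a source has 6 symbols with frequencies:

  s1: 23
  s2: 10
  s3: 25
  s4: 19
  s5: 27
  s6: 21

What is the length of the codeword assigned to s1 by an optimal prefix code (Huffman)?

3

Build the tree from the bottom:
combine s2(10), s4(19) → 29
combine s6(21), s1(23) → 44
combine s3(25), s5(27) → 52
combine 29, 44 → 73
combine 52, 73 → 125
s1's leaf is at depth 3, giving a 3-bit codeword.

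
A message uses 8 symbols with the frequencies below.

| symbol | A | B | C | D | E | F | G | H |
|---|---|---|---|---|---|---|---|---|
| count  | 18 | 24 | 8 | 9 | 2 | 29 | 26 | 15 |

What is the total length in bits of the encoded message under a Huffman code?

367

Build the Huffman tree bottom-up:
combine E(2), C(8) → 10
combine D(9), 10 → 19
combine H(15), A(18) → 33
combine 19, B(24) → 43
combine G(26), F(29) → 55
combine 33, 43 → 76
combine 55, 76 → 131
Total encoded bits = sum of merged weights = 10 + 19 + 33 + 43 + 55 + 76 + 131 = 367.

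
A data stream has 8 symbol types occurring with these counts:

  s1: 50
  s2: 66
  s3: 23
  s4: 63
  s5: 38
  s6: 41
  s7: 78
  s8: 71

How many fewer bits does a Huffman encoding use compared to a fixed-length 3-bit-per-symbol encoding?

Fixed-length: 3 bits × 430 symbols = 1290 bits.
Huffman merges:
combine s3(23), s5(38) → 61
combine s6(41), s1(50) → 91
combine 61, s4(63) → 124
combine s2(66), s8(71) → 137
combine s7(78), 91 → 169
combine 124, 137 → 261
combine 169, 261 → 430
Huffman total = 61 + 91 + 124 + 137 + 169 + 261 + 430 = 1273 bits.
Saving = 1290 − 1273 = 17 bits.

17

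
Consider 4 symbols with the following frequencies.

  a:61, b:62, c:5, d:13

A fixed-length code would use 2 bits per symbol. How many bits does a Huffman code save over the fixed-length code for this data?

Fixed-length: 2 bits × 141 symbols = 282 bits.
Huffman merges:
merge c(5) and d(13): 18
merge 18 and a(61): 79
merge b(62) and 79: 141
Huffman total = 18 + 79 + 141 = 238 bits.
Saving = 282 − 238 = 44 bits.

44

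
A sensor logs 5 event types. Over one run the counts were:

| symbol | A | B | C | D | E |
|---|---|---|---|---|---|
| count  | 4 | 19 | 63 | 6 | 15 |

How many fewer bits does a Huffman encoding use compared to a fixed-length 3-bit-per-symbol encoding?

135

Fixed-length: 3 bits × 107 symbols = 321 bits.
Huffman merges:
A(4) + D(6) → 10
10 + E(15) → 25
B(19) + 25 → 44
44 + C(63) → 107
Huffman total = 10 + 25 + 44 + 107 = 186 bits.
Saving = 321 − 186 = 135 bits.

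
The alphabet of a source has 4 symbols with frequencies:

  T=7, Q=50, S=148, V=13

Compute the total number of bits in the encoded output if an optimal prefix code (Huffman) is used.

308

Greedily combine the two least-frequent nodes:
combine T(7), V(13) → 20
combine 20, Q(50) → 70
combine 70, S(148) → 218
Each symbol's bit-cost is frequency × depth; summing gives 308 bits (equivalently 20 + 70 + 218).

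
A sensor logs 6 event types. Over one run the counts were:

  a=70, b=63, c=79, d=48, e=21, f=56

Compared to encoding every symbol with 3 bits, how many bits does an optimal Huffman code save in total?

Fixed-length: 3 bits × 337 symbols = 1011 bits.
Huffman merges:
e(21) + d(48) → 69
f(56) + b(63) → 119
69 + a(70) → 139
c(79) + 119 → 198
139 + 198 → 337
Huffman total = 69 + 119 + 139 + 198 + 337 = 862 bits.
Saving = 1011 − 862 = 149 bits.

149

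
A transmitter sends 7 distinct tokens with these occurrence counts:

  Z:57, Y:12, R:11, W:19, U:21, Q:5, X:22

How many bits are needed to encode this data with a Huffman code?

Greedily combine the two least-frequent nodes:
merge Q(5) and R(11): 16
merge Y(12) and 16: 28
merge W(19) and U(21): 40
merge X(22) and 28: 50
merge 40 and 50: 90
merge Z(57) and 90: 147
Total encoded bits = sum of merged weights = 16 + 28 + 40 + 50 + 90 + 147 = 371.

371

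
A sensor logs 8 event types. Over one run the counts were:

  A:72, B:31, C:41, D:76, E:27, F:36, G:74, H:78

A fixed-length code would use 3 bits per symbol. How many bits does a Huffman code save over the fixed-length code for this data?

Fixed-length: 3 bits × 435 symbols = 1305 bits.
Huffman merges:
merge E(27) and B(31): 58
merge F(36) and C(41): 77
merge 58 and A(72): 130
merge G(74) and D(76): 150
merge 77 and H(78): 155
merge 130 and 150: 280
merge 155 and 280: 435
Huffman total = 58 + 77 + 130 + 150 + 155 + 280 + 435 = 1285 bits.
Saving = 1305 − 1285 = 20 bits.

20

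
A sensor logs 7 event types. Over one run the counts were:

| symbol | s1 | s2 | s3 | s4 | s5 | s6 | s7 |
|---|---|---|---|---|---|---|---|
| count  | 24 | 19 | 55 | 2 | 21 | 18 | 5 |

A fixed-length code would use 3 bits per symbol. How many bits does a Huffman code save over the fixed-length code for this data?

78

Fixed-length: 3 bits × 144 symbols = 432 bits.
Huffman merges:
s4(2) + s7(5) → 7
7 + s6(18) → 25
s2(19) + s5(21) → 40
s1(24) + 25 → 49
40 + 49 → 89
s3(55) + 89 → 144
Huffman total = 7 + 25 + 40 + 49 + 89 + 144 = 354 bits.
Saving = 432 − 354 = 78 bits.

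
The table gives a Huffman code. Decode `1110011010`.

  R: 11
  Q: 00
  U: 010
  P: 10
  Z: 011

RPZU

Read left to right; each codeword is recognised as soon as it completes (prefix code):
  11→R | 10→P | 011→Z | 010→U
Decoded message: RPZU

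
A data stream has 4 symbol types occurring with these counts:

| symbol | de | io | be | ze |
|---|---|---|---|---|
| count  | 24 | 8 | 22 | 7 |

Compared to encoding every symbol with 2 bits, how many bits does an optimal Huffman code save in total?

Fixed-length: 2 bits × 61 symbols = 122 bits.
Huffman merges:
merge ze(7) and io(8): 15
merge 15 and be(22): 37
merge de(24) and 37: 61
Huffman total = 15 + 37 + 61 = 113 bits.
Saving = 122 − 113 = 9 bits.

9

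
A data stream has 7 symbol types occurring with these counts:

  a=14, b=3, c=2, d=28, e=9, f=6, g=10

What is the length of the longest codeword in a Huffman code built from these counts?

Merge the two lowest-weight nodes at each step:
combine c(2), b(3) → 5
combine 5, f(6) → 11
combine e(9), g(10) → 19
combine 11, a(14) → 25
combine 19, 25 → 44
combine d(28), 44 → 72
The first pair merged (c, b) ends up deepest, at depth 5.

5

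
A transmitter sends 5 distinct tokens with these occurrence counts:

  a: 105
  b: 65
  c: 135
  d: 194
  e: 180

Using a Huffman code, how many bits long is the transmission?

Build the Huffman tree bottom-up:
merge b(65) and a(105): 170
merge c(135) and 170: 305
merge e(180) and d(194): 374
merge 305 and 374: 679
Each symbol's bit-cost is frequency × depth; summing gives 1528 bits (equivalently 170 + 305 + 374 + 679).

1528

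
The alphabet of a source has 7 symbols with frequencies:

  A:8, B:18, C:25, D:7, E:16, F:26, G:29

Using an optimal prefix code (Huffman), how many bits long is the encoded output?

Merge the two smallest weights repeatedly:
D(7) + A(8) → 15
15 + E(16) → 31
B(18) + C(25) → 43
F(26) + G(29) → 55
31 + 43 → 74
55 + 74 → 129
The encoded length is the sum of every internal node's weight: 15 + 31 + 43 + 55 + 74 + 129 = 347 bits.

347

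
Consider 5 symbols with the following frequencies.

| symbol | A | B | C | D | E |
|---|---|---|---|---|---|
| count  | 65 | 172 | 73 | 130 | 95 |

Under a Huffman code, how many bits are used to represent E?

Huffman merges, smallest pair first:
merge A(65) and C(73): 138
merge E(95) and D(130): 225
merge 138 and B(172): 310
merge 225 and 310: 535
E's leaf is at depth 2, giving a 2-bit codeword.

2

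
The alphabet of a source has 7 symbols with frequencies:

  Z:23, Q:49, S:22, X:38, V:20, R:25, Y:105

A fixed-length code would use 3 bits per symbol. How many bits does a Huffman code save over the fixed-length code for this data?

Fixed-length: 3 bits × 282 symbols = 846 bits.
Huffman merges:
V(20) + S(22) → 42
Z(23) + R(25) → 48
X(38) + 42 → 80
48 + Q(49) → 97
80 + 97 → 177
Y(105) + 177 → 282
Huffman total = 42 + 48 + 80 + 97 + 177 + 282 = 726 bits.
Saving = 846 − 726 = 120 bits.

120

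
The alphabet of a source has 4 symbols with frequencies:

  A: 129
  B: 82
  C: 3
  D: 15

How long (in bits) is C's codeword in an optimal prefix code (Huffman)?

3

Huffman merges, smallest pair first:
combine C(3), D(15) → 18
combine 18, B(82) → 100
combine 100, A(129) → 229
C's leaf is at depth 3, giving a 3-bit codeword.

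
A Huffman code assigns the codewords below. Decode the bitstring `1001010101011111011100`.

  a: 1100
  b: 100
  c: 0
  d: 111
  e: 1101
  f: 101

Read left to right; each codeword is recognised as soon as it completes (prefix code):
  100→b | 101→f | 0→c | 101→f | 0→c | 111→d | 1101→e | 1100→a
Decoded message: bfcfcdea

bfcfcdea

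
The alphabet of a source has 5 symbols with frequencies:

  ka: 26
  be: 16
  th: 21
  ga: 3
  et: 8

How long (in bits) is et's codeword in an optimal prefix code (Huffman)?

Huffman merges, smallest pair first:
combine ga(3), et(8) → 11
combine 11, be(16) → 27
combine th(21), ka(26) → 47
combine 27, 47 → 74
The subtree containing et is merged 3 times, so code length = 3.

3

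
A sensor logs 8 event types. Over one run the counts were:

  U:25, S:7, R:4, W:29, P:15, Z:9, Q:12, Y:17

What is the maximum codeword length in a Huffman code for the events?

Merge the two lowest-weight nodes at each step:
merge R(4) and S(7): 11
merge Z(9) and 11: 20
merge Q(12) and P(15): 27
merge Y(17) and 20: 37
merge U(25) and 27: 52
merge W(29) and 37: 66
merge 52 and 66: 118
The rarest symbols sit at the bottom; the longest codeword is 5 bits.

5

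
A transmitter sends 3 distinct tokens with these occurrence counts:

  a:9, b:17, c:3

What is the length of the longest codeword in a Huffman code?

Merge the two lowest-weight nodes at each step:
merge c(3) and a(9): 12
merge 12 and b(17): 29
The first pair merged (c, a) ends up deepest, at depth 2.

2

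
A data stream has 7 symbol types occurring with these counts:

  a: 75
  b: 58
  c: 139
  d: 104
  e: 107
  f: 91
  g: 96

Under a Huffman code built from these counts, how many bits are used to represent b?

3

Repeatedly merge the two smallest:
b(58) + a(75) → 133
f(91) + g(96) → 187
d(104) + e(107) → 211
133 + c(139) → 272
187 + 211 → 398
272 + 398 → 670
b sits 3 levels below the root, so its codeword is 3 bits.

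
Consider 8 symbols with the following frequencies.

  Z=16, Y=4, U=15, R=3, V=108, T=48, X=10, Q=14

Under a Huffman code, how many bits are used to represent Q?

Build the tree from the bottom:
R(3) + Y(4) → 7
7 + X(10) → 17
Q(14) + U(15) → 29
Z(16) + 17 → 33
29 + 33 → 62
T(48) + 62 → 110
V(108) + 110 → 218
Q sits 4 levels below the root, so its codeword is 4 bits.

4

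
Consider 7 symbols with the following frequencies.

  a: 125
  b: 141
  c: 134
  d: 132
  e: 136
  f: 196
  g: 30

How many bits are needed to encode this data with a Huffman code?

Build the Huffman tree bottom-up:
g(30) + a(125) → 155
d(132) + c(134) → 266
e(136) + b(141) → 277
155 + f(196) → 351
266 + 277 → 543
351 + 543 → 894
The encoded length is the sum of every internal node's weight: 155 + 266 + 277 + 351 + 543 + 894 = 2486 bits.

2486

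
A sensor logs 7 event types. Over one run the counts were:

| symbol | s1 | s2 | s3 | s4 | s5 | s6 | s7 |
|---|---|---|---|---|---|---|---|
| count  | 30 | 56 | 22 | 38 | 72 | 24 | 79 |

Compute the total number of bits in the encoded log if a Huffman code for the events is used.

Build the Huffman tree bottom-up:
combine s3(22), s6(24) → 46
combine s1(30), s4(38) → 68
combine 46, s2(56) → 102
combine 68, s5(72) → 140
combine s7(79), 102 → 181
combine 140, 181 → 321
The encoded length is the sum of every internal node's weight: 46 + 68 + 102 + 140 + 181 + 321 = 858 bits.

858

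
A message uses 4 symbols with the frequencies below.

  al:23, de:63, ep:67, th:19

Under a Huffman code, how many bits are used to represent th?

3

Build the tree from the bottom:
merge th(19) and al(23): 42
merge 42 and de(63): 105
merge ep(67) and 105: 172
th's leaf is at depth 3, giving a 3-bit codeword.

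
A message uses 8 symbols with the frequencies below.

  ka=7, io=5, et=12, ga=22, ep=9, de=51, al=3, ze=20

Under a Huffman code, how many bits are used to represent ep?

Build the tree from the bottom:
merge al(3) and io(5): 8
merge ka(7) and 8: 15
merge ep(9) and et(12): 21
merge 15 and ze(20): 35
merge 21 and ga(22): 43
merge 35 and 43: 78
merge de(51) and 78: 129
ep sits 4 levels below the root, so its codeword is 4 bits.

4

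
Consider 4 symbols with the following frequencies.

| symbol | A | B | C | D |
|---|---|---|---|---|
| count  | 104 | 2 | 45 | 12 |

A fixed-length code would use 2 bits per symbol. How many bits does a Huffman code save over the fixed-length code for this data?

Fixed-length: 2 bits × 163 symbols = 326 bits.
Huffman merges:
B(2) + D(12) → 14
14 + C(45) → 59
59 + A(104) → 163
Huffman total = 14 + 59 + 163 = 236 bits.
Saving = 326 − 236 = 90 bits.

90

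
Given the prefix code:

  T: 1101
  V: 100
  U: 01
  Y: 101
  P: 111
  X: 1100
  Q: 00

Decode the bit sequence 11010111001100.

TUXX

Read left to right; each codeword is recognised as soon as it completes (prefix code):
  1101→T | 01→U | 1100→X | 1100→X
Decoded message: TUXX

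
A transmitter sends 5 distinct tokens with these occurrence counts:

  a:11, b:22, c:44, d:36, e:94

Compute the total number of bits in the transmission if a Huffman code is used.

422

Build the Huffman tree bottom-up:
combine a(11), b(22) → 33
combine 33, d(36) → 69
combine c(44), 69 → 113
combine e(94), 113 → 207
Each symbol's bit-cost is frequency × depth; summing gives 422 bits (equivalently 33 + 69 + 113 + 207).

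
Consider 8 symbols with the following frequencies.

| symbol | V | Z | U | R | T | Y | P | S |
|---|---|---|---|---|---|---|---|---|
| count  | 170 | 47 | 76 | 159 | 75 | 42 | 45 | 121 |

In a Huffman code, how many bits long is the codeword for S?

3

Repeatedly merge the two smallest:
merge Y(42) and P(45): 87
merge Z(47) and T(75): 122
merge U(76) and 87: 163
merge S(121) and 122: 243
merge R(159) and 163: 322
merge V(170) and 243: 413
merge 322 and 413: 735
The subtree containing S is merged 3 times, so code length = 3.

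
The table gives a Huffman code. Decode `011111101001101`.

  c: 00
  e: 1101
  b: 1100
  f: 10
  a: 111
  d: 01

Read left to right; each codeword is recognised as soon as it completes (prefix code):
  01→d | 111→a | 1101→e | 00→c | 1101→e
Decoded message: daece

daece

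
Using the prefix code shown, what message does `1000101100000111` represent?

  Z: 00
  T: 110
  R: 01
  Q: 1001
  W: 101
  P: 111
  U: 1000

UWUZP

Read left to right; each codeword is recognised as soon as it completes (prefix code):
  1000→U | 101→W | 1000→U | 00→Z | 111→P
Decoded message: UWUZP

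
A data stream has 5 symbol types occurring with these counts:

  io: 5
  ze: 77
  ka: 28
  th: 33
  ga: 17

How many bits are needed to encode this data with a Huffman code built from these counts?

315

Merge the two smallest weights repeatedly:
merge io(5) and ga(17): 22
merge 22 and ka(28): 50
merge th(33) and 50: 83
merge ze(77) and 83: 160
Each symbol's bit-cost is frequency × depth; summing gives 315 bits (equivalently 22 + 50 + 83 + 160).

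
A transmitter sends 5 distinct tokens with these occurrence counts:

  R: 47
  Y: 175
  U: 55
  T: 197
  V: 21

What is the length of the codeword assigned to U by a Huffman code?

3

Build the tree from the bottom:
V(21) + R(47) → 68
U(55) + 68 → 123
123 + Y(175) → 298
T(197) + 298 → 495
U's leaf is at depth 3, giving a 3-bit codeword.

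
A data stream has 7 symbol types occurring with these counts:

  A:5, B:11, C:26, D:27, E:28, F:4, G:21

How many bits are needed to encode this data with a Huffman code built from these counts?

Merge the two smallest weights repeatedly:
combine F(4), A(5) → 9
combine 9, B(11) → 20
combine 20, G(21) → 41
combine C(26), D(27) → 53
combine E(28), 41 → 69
combine 53, 69 → 122
The encoded length is the sum of every internal node's weight: 9 + 20 + 41 + 53 + 69 + 122 = 314 bits.

314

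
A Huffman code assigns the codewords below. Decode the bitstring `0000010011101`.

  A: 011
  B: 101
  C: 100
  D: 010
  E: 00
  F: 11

Read left to right; each codeword is recognised as soon as it completes (prefix code):
  00→E | 00→E | 010→D | 011→A | 101→B
Decoded message: EEDAB

EEDAB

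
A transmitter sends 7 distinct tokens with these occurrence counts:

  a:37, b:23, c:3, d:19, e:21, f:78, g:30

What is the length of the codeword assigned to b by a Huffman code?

3

Repeatedly merge the two smallest:
combine c(3), d(19) → 22
combine e(21), 22 → 43
combine b(23), g(30) → 53
combine a(37), 43 → 80
combine 53, f(78) → 131
combine 80, 131 → 211
b sits 3 levels below the root, so its codeword is 3 bits.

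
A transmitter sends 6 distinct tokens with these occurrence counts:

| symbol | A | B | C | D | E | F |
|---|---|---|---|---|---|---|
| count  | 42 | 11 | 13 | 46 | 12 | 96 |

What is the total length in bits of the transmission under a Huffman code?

481

Greedily combine the two least-frequent nodes:
combine B(11), E(12) → 23
combine C(13), 23 → 36
combine 36, A(42) → 78
combine D(46), 78 → 124
combine F(96), 124 → 220
The encoded length is the sum of every internal node's weight: 23 + 36 + 78 + 124 + 220 = 481 bits.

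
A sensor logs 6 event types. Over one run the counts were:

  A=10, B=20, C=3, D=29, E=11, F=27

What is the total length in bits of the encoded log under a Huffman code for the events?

237

Build the Huffman tree bottom-up:
merge C(3) and A(10): 13
merge E(11) and 13: 24
merge B(20) and 24: 44
merge F(27) and D(29): 56
merge 44 and 56: 100
Total encoded bits = sum of merged weights = 13 + 24 + 44 + 56 + 100 = 237.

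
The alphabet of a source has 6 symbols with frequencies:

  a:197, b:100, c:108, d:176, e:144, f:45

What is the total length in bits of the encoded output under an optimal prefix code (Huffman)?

1937

Greedily combine the two least-frequent nodes:
merge f(45) and b(100): 145
merge c(108) and e(144): 252
merge 145 and d(176): 321
merge a(197) and 252: 449
merge 321 and 449: 770
Total encoded bits = sum of merged weights = 145 + 252 + 321 + 449 + 770 = 1937.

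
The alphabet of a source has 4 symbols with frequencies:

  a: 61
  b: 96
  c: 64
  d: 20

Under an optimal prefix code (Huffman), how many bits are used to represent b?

Build the tree from the bottom:
merge d(20) and a(61): 81
merge c(64) and 81: 145
merge b(96) and 145: 241
b is merged only at the final step, so code length = 1.

1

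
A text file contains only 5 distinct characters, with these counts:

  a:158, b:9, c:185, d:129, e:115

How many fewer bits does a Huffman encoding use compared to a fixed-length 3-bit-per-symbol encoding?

472

Fixed-length: 3 bits × 596 symbols = 1788 bits.
Huffman merges:
combine b(9), e(115) → 124
combine 124, d(129) → 253
combine a(158), c(185) → 343
combine 253, 343 → 596
Huffman total = 124 + 253 + 343 + 596 = 1316 bits.
Saving = 1788 − 1316 = 472 bits.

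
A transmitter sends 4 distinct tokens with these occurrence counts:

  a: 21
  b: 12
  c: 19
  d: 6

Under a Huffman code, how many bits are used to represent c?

2

Huffman merges, smallest pair first:
d(6) + b(12) → 18
18 + c(19) → 37
a(21) + 37 → 58
c's leaf is at depth 2, giving a 2-bit codeword.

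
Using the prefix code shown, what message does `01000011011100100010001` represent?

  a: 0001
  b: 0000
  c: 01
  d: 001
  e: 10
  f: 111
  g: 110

cbgfdaa

Read left to right; each codeword is recognised as soon as it completes (prefix code):
  01→c | 0000→b | 110→g | 111→f | 001→d | 0001→a | 0001→a
Decoded message: cbgfdaa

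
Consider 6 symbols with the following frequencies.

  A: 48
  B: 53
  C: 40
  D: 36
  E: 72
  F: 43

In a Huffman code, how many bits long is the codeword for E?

Build the tree from the bottom:
D(36) + C(40) → 76
F(43) + A(48) → 91
B(53) + E(72) → 125
76 + 91 → 167
125 + 167 → 292
E sits 2 levels below the root, so its codeword is 2 bits.

2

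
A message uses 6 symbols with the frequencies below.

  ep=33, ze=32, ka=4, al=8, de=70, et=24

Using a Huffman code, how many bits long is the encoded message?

Merge the two smallest weights repeatedly:
ka(4) + al(8) → 12
12 + et(24) → 36
ze(32) + ep(33) → 65
36 + 65 → 101
de(70) + 101 → 171
Total encoded bits = sum of merged weights = 12 + 36 + 65 + 101 + 171 = 385.

385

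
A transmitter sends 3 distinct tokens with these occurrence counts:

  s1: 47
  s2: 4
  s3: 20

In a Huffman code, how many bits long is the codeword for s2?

2

Repeatedly merge the two smallest:
merge s2(4) and s3(20): 24
merge 24 and s1(47): 71
s2 sits 2 levels below the root, so its codeword is 2 bits.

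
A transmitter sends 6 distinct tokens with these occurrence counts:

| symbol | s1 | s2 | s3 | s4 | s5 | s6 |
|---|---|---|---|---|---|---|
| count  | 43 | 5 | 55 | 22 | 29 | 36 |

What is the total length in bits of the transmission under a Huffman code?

Greedily combine the two least-frequent nodes:
combine s2(5), s4(22) → 27
combine 27, s5(29) → 56
combine s6(36), s1(43) → 79
combine s3(55), 56 → 111
combine 79, 111 → 190
Total encoded bits = sum of merged weights = 27 + 56 + 79 + 111 + 190 = 463.

463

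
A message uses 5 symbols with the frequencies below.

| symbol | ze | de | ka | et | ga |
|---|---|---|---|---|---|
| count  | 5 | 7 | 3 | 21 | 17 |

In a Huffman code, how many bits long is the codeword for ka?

Build the tree from the bottom:
merge ka(3) and ze(5): 8
merge de(7) and 8: 15
merge 15 and ga(17): 32
merge et(21) and 32: 53
The subtree containing ka is merged 4 times, so code length = 4.

4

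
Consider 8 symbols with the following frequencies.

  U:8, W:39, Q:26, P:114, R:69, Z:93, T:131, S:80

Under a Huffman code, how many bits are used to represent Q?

Build the tree from the bottom:
merge U(8) and Q(26): 34
merge 34 and W(39): 73
merge R(69) and 73: 142
merge S(80) and Z(93): 173
merge P(114) and T(131): 245
merge 142 and 173: 315
merge 245 and 315: 560
The subtree containing Q is merged 5 times, so code length = 5.

5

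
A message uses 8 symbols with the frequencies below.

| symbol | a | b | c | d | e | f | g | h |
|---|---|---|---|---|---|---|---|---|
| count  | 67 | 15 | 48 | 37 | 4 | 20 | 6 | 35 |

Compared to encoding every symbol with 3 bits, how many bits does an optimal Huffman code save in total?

Fixed-length: 3 bits × 232 symbols = 696 bits.
Huffman merges:
merge e(4) and g(6): 10
merge 10 and b(15): 25
merge f(20) and 25: 45
merge h(35) and d(37): 72
merge 45 and c(48): 93
merge a(67) and 72: 139
merge 93 and 139: 232
Huffman total = 10 + 25 + 45 + 72 + 93 + 139 + 232 = 616 bits.
Saving = 696 − 616 = 80 bits.

80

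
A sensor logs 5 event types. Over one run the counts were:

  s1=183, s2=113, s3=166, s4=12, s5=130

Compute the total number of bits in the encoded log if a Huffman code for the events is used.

Merge the two smallest weights repeatedly:
s4(12) + s2(113) → 125
125 + s5(130) → 255
s3(166) + s1(183) → 349
255 + 349 → 604
The encoded length is the sum of every internal node's weight: 125 + 255 + 349 + 604 = 1333 bits.

1333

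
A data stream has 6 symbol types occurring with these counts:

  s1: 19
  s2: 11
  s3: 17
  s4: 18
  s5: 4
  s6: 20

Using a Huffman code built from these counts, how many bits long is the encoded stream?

225

Build the Huffman tree bottom-up:
merge s5(4) and s2(11): 15
merge 15 and s3(17): 32
merge s4(18) and s1(19): 37
merge s6(20) and 32: 52
merge 37 and 52: 89
Each symbol's bit-cost is frequency × depth; summing gives 225 bits (equivalently 15 + 32 + 37 + 52 + 89).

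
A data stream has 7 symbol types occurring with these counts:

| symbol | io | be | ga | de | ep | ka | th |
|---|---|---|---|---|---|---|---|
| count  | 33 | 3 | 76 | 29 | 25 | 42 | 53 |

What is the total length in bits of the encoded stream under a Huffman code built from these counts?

Build the Huffman tree bottom-up:
combine be(3), ep(25) → 28
combine 28, de(29) → 57
combine io(33), ka(42) → 75
combine th(53), 57 → 110
combine 75, ga(76) → 151
combine 110, 151 → 261
The encoded length is the sum of every internal node's weight: 28 + 57 + 75 + 110 + 151 + 261 = 682 bits.

682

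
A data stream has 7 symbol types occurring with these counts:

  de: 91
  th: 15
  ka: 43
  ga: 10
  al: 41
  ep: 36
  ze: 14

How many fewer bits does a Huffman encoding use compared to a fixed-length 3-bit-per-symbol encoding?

Fixed-length: 3 bits × 250 symbols = 750 bits.
Huffman merges:
combine ga(10), ze(14) → 24
combine th(15), 24 → 39
combine ep(36), 39 → 75
combine al(41), ka(43) → 84
combine 75, 84 → 159
combine de(91), 159 → 250
Huffman total = 24 + 39 + 75 + 84 + 159 + 250 = 631 bits.
Saving = 750 − 631 = 119 bits.

119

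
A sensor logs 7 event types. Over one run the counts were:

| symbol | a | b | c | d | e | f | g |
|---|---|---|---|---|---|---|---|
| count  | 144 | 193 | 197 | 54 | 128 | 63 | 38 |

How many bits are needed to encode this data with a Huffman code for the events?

2153

Merge the two smallest weights repeatedly:
combine g(38), d(54) → 92
combine f(63), 92 → 155
combine e(128), a(144) → 272
combine 155, b(193) → 348
combine c(197), 272 → 469
combine 348, 469 → 817
Each symbol's bit-cost is frequency × depth; summing gives 2153 bits (equivalently 92 + 155 + 272 + 348 + 469 + 817).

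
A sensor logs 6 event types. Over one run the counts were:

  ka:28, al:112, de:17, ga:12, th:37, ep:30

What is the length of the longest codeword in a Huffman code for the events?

Merge the two lowest-weight nodes at each step:
ga(12) + de(17) → 29
ka(28) + 29 → 57
ep(30) + th(37) → 67
57 + 67 → 124
al(112) + 124 → 236
The rarest symbols sit at the bottom; the longest codeword is 4 bits.

4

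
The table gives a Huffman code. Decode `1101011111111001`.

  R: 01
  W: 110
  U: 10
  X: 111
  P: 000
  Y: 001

WUXXWR

Read left to right; each codeword is recognised as soon as it completes (prefix code):
  110→W | 10→U | 111→X | 111→X | 110→W | 01→R
Decoded message: WUXXWR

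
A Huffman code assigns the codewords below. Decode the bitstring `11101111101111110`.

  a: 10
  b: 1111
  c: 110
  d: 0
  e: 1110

ebabc

Read left to right; each codeword is recognised as soon as it completes (prefix code):
  1110→e | 1111→b | 10→a | 1111→b | 110→c
Decoded message: ebabc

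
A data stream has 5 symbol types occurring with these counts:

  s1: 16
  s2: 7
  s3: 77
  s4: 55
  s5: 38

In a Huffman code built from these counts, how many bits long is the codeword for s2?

4

Repeatedly merge the two smallest:
merge s2(7) and s1(16): 23
merge 23 and s5(38): 61
merge s4(55) and 61: 116
merge s3(77) and 116: 193
s2 sits 4 levels below the root, so its codeword is 4 bits.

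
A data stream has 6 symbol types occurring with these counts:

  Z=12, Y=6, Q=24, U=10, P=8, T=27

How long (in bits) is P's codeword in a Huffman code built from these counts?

3

Huffman merges, smallest pair first:
Y(6) + P(8) → 14
U(10) + Z(12) → 22
14 + 22 → 36
Q(24) + T(27) → 51
36 + 51 → 87
P sits 3 levels below the root, so its codeword is 3 bits.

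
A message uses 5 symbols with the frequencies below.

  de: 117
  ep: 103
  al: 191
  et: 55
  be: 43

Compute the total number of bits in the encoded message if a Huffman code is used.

1116

Build the Huffman tree bottom-up:
merge be(43) and et(55): 98
merge 98 and ep(103): 201
merge de(117) and al(191): 308
merge 201 and 308: 509
Each symbol's bit-cost is frequency × depth; summing gives 1116 bits (equivalently 98 + 201 + 308 + 509).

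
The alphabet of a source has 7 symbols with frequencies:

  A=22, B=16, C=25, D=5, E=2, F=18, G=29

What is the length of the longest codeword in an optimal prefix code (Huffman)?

4

Merge the two lowest-weight nodes at each step:
E(2) + D(5) → 7
7 + B(16) → 23
F(18) + A(22) → 40
23 + C(25) → 48
G(29) + 40 → 69
48 + 69 → 117
The rarest symbols sit at the bottom; the longest codeword is 4 bits.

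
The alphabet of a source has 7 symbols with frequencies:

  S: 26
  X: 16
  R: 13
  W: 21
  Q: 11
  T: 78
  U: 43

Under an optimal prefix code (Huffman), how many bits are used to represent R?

4

Build the tree from the bottom:
merge Q(11) and R(13): 24
merge X(16) and W(21): 37
merge 24 and S(26): 50
merge 37 and U(43): 80
merge 50 and T(78): 128
merge 80 and 128: 208
R sits 4 levels below the root, so its codeword is 4 bits.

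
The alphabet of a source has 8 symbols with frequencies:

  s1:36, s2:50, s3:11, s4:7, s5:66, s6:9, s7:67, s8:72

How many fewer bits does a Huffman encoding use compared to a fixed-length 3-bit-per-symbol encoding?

Fixed-length: 3 bits × 318 symbols = 954 bits.
Huffman merges:
combine s4(7), s6(9) → 16
combine s3(11), 16 → 27
combine 27, s1(36) → 63
combine s2(50), 63 → 113
combine s5(66), s7(67) → 133
combine s8(72), 113 → 185
combine 133, 185 → 318
Huffman total = 16 + 27 + 63 + 113 + 133 + 185 + 318 = 855 bits.
Saving = 954 − 855 = 99 bits.

99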